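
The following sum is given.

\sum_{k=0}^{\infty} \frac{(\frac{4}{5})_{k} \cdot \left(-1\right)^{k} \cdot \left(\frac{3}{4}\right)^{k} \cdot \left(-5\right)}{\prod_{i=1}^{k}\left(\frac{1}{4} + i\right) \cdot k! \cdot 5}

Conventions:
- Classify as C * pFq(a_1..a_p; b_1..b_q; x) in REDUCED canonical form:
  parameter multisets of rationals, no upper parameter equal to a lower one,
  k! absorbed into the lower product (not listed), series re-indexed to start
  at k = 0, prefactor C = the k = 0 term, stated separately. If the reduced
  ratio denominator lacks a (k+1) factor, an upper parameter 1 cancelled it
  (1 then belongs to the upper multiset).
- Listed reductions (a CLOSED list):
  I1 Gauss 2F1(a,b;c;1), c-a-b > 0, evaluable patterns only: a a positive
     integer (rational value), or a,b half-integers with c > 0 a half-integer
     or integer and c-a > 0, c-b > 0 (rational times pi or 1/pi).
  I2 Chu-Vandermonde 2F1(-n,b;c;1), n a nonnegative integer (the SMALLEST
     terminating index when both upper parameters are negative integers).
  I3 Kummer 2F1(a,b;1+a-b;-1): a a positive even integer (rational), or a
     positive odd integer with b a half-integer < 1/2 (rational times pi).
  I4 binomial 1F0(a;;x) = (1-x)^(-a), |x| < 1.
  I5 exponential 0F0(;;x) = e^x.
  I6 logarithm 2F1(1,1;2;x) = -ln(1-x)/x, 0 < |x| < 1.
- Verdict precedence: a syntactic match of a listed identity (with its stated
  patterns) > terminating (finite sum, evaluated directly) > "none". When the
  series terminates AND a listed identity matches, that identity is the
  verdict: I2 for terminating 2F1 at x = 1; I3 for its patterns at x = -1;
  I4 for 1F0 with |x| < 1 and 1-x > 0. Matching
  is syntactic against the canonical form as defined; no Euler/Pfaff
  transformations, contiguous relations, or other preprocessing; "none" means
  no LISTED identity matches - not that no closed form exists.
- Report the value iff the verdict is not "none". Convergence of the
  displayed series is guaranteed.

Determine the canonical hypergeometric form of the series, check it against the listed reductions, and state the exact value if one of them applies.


At argument -\frac{3}{4}: a 1F1 with upper {\frac{4}{5}}, lower {\frac{5}{4}}, scaled by C = -1. Verdict: none (x = -\frac{3}{4}): each listed identity misses the multisets {\frac{4}{5}} ; {\frac{5}{4}}.

Key observation: from the first term -1: the constant factors (C = -1, x = -3/4) combine into one prefactor.
Ratio: r(k) = -\frac{3}{4} * (k+\frac{4}{5}) / [(k+\frac{5}{4}) (k+1)] - poly over poly, x = -\frac{3}{4} from leading terms; C = -1 at k = 0.


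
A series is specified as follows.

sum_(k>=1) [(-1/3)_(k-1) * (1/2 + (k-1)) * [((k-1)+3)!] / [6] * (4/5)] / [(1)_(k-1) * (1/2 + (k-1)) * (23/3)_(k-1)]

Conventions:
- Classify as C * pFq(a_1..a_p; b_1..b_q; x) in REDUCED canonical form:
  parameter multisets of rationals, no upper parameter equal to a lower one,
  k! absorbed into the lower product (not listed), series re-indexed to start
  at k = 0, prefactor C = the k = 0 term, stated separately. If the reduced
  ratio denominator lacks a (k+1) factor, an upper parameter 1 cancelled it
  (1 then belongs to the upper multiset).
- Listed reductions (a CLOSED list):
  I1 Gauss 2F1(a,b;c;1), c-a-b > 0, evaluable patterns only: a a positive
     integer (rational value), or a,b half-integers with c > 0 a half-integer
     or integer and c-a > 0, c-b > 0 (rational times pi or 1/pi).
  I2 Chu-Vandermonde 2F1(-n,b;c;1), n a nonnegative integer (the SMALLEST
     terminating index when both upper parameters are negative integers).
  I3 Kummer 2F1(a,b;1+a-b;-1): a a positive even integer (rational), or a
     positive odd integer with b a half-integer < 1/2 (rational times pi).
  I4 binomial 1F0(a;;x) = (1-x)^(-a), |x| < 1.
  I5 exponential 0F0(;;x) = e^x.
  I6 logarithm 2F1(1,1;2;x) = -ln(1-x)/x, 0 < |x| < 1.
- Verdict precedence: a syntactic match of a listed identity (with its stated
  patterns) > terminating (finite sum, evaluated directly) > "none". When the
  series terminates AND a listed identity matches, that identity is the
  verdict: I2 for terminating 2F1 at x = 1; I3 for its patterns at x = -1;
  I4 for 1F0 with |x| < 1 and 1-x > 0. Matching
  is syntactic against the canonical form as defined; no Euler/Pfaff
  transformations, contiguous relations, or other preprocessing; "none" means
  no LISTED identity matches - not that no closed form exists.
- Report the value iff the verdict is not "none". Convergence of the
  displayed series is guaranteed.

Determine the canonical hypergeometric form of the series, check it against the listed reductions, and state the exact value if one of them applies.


At argument 1: a 2F1 with upper {-1/3, 4}, lower {23/3}, scaled by C = 4/5. Verdict: the Gauss summation I1 fires (x = 1: the Gamma ratio telescopes since c-a-b = 4 > 0 and a = 4 in Z>0). Hence: 748/1215.

Structural cue: t_0 being 4/5, (1)_k (prefactor 4/5) is k! itself.
Adjacent-term ratio: r(k) = 1 * (k-1/3) (k+4) / [(k+23/3) (k+1)] - rational in k, leading ratio 1; with t_0 = 4/5, classification follows.


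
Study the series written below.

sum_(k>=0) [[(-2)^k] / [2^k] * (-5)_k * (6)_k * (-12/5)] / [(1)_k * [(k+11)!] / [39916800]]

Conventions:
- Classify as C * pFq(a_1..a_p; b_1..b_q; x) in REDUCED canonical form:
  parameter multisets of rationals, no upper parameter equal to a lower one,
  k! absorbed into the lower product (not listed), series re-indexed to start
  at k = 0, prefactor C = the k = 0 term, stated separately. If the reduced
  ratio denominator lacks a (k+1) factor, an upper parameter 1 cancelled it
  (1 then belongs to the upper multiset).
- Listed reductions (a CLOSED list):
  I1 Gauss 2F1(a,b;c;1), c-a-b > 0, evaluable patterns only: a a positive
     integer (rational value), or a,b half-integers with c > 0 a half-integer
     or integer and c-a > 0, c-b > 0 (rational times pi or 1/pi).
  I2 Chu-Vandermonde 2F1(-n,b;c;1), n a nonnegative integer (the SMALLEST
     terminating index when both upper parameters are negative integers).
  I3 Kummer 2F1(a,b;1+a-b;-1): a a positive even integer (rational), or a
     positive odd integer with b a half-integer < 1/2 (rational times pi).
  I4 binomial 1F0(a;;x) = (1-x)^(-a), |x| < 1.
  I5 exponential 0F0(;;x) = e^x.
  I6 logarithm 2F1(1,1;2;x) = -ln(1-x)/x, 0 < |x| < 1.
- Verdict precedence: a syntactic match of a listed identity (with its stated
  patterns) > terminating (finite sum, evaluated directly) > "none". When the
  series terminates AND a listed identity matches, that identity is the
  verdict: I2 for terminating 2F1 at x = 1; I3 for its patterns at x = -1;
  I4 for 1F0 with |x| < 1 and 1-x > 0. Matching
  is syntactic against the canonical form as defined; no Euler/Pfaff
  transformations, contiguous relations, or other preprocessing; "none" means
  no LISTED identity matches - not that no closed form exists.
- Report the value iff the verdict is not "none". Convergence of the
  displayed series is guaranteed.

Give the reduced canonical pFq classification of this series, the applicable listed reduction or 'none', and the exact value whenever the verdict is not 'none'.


At argument -1: a 2F1 with upper {-5, 6}, lower {12}, scaled by C = -12/5. Verdict: Kummer's theorem (I3) fires (x = -1; c = 12 equals 1+a-b for upper {-5, 6}: listed pattern). Its exact value is -99/5.

Structural cue: x = (-1) and (1)_k (C = -12/5) is k! itself.
Term ratio: r(k) = (-1) * (k-5) (k+6) / [(k+12) (k+1)] ; factor over Q: parameters, x = (-1), and C = -12/5.


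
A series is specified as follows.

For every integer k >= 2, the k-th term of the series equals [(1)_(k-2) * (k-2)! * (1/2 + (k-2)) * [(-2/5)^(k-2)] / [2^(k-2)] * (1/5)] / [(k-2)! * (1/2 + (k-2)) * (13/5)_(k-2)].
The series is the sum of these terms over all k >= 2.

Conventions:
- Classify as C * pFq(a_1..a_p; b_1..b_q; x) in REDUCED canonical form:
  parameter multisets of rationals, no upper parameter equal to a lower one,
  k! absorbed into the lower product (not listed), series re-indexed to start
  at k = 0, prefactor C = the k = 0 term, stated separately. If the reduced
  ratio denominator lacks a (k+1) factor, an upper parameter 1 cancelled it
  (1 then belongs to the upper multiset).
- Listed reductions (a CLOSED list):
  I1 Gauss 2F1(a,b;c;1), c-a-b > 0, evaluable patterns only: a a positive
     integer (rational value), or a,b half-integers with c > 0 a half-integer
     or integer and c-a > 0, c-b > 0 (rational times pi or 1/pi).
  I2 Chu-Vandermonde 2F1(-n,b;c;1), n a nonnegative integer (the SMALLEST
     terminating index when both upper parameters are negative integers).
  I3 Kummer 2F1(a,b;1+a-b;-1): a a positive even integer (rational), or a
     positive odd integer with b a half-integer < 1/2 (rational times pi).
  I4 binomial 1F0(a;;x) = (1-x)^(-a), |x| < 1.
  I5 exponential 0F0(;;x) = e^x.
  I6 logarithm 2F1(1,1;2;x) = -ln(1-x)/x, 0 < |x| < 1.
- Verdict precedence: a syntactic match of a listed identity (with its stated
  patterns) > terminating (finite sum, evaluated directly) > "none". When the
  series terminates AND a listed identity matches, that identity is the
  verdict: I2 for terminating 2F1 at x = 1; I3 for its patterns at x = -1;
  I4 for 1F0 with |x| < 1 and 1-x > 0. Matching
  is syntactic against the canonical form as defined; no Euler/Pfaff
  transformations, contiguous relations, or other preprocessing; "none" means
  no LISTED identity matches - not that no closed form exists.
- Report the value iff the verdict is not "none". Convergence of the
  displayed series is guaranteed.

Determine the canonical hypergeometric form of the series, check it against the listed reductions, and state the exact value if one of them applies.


With C = 1/5: the canonical form is 2F1(1, 1; 13/5; -1/5). Verdict: none. A 2F1 with upper {1, 1} fits none of I1-I6 at x = -1/5; the sum runs forever.

The tell: from the first term 1/5: the factor k + 1/2 cancels (top and bottom), leaving C = 1/5.
Adjacent-term ratio: r(k) = (-1/5) * (k+1) (k+1) / [(k+13/5) (k+1)] ; factor over Q: parameters, x = (-1/5), and C = 1/5.


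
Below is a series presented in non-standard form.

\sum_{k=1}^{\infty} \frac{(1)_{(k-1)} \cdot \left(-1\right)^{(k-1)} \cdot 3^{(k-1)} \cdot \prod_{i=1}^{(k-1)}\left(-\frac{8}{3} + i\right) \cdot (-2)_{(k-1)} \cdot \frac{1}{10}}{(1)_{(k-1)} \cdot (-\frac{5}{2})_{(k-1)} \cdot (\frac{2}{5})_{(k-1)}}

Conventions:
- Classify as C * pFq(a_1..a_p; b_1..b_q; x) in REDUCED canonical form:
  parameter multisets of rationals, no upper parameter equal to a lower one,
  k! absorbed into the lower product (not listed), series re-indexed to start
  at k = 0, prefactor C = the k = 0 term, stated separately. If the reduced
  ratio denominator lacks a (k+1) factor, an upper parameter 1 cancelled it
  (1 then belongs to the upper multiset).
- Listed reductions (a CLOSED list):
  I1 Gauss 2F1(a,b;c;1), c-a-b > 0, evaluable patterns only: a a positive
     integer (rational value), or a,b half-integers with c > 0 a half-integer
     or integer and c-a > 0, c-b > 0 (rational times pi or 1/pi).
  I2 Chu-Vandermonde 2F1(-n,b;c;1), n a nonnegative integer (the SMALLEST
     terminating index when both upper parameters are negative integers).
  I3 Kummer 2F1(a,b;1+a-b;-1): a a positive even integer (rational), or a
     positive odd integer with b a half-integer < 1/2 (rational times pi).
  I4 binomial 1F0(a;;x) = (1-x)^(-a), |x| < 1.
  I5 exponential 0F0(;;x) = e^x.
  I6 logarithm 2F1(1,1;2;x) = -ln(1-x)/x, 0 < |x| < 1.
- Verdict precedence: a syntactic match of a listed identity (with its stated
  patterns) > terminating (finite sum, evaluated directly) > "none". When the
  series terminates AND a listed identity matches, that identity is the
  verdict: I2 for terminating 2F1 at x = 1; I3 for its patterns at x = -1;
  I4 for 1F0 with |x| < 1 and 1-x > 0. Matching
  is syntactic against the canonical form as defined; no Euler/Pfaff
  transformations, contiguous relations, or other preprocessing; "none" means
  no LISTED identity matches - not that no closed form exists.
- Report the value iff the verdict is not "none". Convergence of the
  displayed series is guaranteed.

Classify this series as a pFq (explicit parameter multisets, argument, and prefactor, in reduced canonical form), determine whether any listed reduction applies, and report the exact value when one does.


With C = \frac{1}{10}: the canonical form is 3F2(-2, -\frac{5}{3}, 1; -\frac{5}{2}, \frac{2}{5}; -3). Verdict: terminating. With -2 upstairs the series is a 3-term polynomial sum; evaluated term by term. Value: \frac{431}{210}.

The tell: x = -3 and (1)_k (prefactor 1/10) is k! itself.
Adjacent-term ratio: r(k) = -3 * (k-2) (k-\frac{5}{3}) (k+1) / [(k-\frac{5}{2}) (k+\frac{2}{5}) (k+1)] - rational; roots negated = parameters, x = -3, C = \frac{1}{10}.


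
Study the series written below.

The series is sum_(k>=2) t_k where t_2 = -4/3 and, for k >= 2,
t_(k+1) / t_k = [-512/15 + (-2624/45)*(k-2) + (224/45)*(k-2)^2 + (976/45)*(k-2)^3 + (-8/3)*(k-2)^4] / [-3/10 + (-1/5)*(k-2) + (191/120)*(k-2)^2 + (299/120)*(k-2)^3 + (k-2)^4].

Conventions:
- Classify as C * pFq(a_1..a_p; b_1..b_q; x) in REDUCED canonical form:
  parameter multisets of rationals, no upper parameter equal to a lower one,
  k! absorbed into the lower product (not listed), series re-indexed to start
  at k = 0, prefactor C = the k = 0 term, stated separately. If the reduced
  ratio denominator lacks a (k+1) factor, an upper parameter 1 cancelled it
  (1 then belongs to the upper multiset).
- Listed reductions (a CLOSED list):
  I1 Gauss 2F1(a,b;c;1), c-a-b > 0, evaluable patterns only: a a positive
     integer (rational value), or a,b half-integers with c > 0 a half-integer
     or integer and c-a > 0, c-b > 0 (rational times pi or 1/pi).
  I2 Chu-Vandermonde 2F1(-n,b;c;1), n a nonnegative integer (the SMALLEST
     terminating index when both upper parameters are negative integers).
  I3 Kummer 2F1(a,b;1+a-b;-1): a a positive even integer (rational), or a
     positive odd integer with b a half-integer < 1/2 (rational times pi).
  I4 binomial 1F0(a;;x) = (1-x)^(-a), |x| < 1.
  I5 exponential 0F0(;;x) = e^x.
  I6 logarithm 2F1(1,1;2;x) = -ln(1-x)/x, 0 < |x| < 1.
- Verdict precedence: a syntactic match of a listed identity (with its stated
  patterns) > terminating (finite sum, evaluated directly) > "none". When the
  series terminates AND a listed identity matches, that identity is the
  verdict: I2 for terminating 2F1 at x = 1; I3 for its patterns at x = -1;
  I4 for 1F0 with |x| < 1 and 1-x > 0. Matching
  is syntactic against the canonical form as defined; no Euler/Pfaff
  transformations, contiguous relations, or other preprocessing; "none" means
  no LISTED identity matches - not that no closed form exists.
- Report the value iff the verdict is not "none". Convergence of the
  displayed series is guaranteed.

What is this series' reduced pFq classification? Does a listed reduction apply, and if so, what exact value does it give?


This is -4/3 * 2F1(-8, -2; -3/8; -8/3) in reduced canonical form. Verdict: terminating at k = 2: the factor (-2)_k kills every later term; summing the 3 survivors is exact. Value: 855524/405.

First insight: t_0 = -4/3 here, and factor the ratio over Q (C = -4/3, x = -8/3): negated roots = parameters.
Consecutive-term ratio: r(k) = (-8/3) * (k-8) (k-2) / [(k-3/8) (k+1)] - rational in k, leading ratio (-8/3); with t_0 = -4/3, classification follows.


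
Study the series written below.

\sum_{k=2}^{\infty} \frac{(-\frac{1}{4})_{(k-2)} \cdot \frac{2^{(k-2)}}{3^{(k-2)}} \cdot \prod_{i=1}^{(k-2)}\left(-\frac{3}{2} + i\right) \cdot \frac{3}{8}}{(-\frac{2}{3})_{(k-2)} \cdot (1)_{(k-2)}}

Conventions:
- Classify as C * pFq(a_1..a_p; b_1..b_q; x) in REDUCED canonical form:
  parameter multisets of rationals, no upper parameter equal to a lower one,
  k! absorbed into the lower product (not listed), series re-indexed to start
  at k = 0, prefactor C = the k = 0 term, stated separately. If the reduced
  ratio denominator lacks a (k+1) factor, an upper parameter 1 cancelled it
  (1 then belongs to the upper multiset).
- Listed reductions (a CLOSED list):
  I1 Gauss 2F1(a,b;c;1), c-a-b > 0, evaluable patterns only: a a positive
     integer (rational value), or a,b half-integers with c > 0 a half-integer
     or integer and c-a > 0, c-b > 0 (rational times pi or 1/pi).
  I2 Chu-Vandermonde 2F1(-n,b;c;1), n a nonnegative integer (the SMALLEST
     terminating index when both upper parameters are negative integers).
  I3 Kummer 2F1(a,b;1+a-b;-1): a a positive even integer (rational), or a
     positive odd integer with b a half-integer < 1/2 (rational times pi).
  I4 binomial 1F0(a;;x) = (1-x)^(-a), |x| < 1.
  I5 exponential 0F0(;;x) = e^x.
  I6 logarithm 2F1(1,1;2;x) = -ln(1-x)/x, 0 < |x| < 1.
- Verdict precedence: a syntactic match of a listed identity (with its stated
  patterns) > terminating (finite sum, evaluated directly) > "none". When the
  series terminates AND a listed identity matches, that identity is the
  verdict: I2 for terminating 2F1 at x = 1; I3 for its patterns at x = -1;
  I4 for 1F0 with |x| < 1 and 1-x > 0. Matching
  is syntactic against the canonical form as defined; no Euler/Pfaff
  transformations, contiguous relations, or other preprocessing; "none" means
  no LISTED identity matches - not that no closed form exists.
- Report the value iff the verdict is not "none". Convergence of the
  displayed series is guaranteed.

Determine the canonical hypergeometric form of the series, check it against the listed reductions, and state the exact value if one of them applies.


x = \frac{2}{3} here; the reduced form reads 2F1, upper {-\frac{1}{2}, -\frac{1}{4}}, lower {-\frac{2}{3}}, C = \frac{3}{8}. Verdict: no listed reduction: x = \frac{2}{3} and upper {-\frac{1}{2}, -\frac{1}{4}} fail every I1-I6 pattern.

First insight: t_0 = \frac{3}{8} here, and the running product (prefactor 3/8) telescopes to a rising factorial.
Ratio: r(k) = \frac{2}{3} * (k-\frac{1}{2}) (k-\frac{1}{4}) / [(k-\frac{2}{3}) (k+1)] - rational; roots negated = parameters, x = \frac{2}{3}, C = \frac{3}{8}.


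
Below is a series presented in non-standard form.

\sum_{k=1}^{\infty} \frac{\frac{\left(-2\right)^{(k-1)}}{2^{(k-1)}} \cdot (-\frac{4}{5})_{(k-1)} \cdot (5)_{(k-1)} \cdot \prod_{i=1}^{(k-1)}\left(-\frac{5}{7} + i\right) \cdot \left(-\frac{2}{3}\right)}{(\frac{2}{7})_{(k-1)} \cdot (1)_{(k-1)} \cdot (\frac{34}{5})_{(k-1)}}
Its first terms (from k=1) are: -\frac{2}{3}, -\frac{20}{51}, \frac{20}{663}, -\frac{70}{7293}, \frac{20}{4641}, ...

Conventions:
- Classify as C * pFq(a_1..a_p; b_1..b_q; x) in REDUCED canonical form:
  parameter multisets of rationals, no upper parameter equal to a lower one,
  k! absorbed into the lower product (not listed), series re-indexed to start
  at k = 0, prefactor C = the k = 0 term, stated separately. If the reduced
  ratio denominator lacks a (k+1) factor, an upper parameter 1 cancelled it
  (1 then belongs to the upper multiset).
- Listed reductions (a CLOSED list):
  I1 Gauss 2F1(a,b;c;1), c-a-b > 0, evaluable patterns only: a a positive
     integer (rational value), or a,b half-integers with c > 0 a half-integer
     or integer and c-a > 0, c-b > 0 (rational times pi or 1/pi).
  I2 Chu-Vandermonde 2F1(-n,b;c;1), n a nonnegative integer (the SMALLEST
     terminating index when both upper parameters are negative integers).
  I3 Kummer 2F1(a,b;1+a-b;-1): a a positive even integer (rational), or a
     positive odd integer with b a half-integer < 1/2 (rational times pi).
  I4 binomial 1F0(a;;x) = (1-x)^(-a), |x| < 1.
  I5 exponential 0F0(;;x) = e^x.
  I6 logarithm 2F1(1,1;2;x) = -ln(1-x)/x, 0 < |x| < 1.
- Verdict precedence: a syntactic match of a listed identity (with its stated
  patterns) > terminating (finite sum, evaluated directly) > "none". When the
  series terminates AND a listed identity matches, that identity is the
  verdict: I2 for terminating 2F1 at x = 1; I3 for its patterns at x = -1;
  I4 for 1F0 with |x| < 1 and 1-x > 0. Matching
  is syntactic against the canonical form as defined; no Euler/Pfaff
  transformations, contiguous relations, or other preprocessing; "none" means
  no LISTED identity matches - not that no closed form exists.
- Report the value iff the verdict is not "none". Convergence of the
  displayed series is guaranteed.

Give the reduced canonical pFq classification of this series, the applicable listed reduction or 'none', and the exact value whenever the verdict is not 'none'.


The series (x = -1) is 2F1: upper {-\frac{4}{5}, 5}, lower {\frac{34}{5}}, prefactor -\frac{2}{3}. Verdict: none. No listed pattern accepts 2F1(-\frac{4}{5}, 5; \frac{34}{5}; -1).

Key step: x = -1 and (1)_k (C = -2/3, x = -1) is k! itself.
Adjacent-term ratio: r(k) = -1 * (k-\frac{4}{5}) (k+5) / [(k+\frac{34}{5}) (k+1)] - poly over poly, x = -1 from leading terms; C = -\frac{2}{3} at k = 0.


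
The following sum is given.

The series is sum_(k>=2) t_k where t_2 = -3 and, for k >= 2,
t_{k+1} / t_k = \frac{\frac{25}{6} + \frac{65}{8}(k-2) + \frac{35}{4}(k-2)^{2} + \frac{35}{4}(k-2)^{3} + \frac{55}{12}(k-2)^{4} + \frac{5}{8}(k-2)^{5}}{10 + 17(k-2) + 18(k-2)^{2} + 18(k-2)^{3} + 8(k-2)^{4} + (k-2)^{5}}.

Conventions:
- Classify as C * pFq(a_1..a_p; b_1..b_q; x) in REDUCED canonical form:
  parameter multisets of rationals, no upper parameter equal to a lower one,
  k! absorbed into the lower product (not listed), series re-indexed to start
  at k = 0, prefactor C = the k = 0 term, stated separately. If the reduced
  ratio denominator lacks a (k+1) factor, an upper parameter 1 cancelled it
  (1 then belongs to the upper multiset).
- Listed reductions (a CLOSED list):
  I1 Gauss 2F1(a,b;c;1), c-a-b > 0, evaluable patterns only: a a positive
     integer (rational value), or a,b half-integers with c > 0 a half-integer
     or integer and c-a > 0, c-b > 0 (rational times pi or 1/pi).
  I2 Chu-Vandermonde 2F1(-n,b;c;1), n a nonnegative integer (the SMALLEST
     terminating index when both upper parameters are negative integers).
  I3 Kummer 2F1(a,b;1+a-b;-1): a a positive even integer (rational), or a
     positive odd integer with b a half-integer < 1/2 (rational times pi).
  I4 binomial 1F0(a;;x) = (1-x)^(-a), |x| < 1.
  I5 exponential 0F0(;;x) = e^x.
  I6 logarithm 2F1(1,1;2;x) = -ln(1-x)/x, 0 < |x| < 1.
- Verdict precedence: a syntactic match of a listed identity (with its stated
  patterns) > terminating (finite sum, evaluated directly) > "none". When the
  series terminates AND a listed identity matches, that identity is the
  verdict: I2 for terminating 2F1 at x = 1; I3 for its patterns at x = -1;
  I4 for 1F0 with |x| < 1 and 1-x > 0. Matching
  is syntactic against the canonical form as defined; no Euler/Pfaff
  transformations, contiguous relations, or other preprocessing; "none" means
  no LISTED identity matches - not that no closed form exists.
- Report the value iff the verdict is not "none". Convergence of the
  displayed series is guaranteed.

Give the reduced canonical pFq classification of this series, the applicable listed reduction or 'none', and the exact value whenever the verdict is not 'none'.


At argument \frac{5}{8}: a 2F1 with upper {1, \frac{4}{3}}, lower {2}, scaled by C = -3. Verdict: none. No listed pattern accepts 2F1(1, \frac{4}{3}; 2; \frac{5}{8}).

The tell: from the first term -3: cancel k^2 + 1 from the displayed ratio first; then C = -3, x = 5/8.
Term ratio: r(k) = \frac{5}{8} * (k+1) (k+\frac{4}{3}) / [(k+2) (k+1)] ; factor over Q: parameters, x = \frac{5}{8}, and C = -3.


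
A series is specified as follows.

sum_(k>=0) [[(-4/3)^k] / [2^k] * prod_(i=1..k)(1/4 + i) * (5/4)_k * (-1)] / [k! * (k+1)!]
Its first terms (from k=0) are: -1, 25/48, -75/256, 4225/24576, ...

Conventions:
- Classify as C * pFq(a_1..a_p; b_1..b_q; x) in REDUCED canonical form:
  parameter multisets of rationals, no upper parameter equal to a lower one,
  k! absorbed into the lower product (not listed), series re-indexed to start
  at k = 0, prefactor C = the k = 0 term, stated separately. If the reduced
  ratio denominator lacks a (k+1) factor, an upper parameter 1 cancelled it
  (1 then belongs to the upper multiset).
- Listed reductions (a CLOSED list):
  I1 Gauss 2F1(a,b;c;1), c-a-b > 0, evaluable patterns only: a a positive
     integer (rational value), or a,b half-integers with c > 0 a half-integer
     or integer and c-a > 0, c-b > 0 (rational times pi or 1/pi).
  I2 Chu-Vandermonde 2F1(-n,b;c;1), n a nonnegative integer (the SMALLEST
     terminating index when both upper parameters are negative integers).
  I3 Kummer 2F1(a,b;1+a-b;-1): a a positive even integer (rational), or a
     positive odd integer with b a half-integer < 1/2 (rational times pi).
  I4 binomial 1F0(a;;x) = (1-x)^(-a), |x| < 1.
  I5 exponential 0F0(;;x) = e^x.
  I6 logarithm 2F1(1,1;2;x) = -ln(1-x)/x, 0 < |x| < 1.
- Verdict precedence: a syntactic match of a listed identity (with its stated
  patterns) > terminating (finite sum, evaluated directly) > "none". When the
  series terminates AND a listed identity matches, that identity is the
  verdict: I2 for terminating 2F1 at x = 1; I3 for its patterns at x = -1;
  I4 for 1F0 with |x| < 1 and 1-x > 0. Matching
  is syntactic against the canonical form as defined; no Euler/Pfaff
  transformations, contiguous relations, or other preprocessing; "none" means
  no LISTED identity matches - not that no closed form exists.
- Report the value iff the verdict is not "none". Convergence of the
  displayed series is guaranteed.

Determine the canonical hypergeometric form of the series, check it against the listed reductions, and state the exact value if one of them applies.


This is -1 * 2F1(5/4, 5/4; 2; -2/3) in reduced canonical form. Verdict: none (x = -2/3): each listed identity misses the multisets {5/4, 5/4} ; {2}.

The tell: from the first term -1: the denominator's factorial ratio (prefactor -1) is a lower Pochhammer.
Consecutive-term ratio: r(k) = (-2/3) * (k+5/4) (k+5/4) / [(k+2) (k+1)] - rational in k. x = (-2/3); t_0 = -1; negate the roots.


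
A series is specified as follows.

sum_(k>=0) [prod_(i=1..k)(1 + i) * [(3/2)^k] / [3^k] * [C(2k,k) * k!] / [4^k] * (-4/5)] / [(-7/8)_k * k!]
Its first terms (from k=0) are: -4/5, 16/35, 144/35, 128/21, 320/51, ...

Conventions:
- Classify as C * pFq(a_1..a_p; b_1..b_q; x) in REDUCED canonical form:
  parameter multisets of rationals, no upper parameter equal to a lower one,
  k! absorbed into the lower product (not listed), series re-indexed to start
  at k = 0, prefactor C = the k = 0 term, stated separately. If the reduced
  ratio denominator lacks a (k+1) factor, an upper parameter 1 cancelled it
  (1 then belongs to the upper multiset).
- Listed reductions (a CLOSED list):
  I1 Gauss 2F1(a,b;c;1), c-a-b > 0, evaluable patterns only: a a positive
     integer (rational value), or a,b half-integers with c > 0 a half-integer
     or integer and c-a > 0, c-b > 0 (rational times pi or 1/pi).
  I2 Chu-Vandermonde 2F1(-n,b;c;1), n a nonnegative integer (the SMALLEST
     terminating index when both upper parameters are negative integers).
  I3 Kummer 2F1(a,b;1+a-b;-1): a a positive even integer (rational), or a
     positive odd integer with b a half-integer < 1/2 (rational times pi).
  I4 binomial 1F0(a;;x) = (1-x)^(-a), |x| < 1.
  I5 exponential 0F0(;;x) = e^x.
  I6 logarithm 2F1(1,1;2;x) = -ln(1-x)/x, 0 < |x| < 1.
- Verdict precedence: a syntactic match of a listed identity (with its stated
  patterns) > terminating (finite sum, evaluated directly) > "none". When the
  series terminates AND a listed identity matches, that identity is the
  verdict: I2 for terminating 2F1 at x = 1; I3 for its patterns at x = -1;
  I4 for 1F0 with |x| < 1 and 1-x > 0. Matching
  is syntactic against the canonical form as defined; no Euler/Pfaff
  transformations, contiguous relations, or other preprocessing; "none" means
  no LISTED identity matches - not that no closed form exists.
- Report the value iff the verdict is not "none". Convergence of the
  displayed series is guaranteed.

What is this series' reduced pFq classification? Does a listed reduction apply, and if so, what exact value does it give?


Reduced: x = 1/2, 2F1, upper = {1/2, 2}, lower = {-7/8}, C = -4/5. Verdict: none. A 2F1 with upper {1/2, 2} fits none of I1-I6 at x = 1/2; the sum runs forever.

Structural cue: from the first term -4/5: the two k-th powers (C = -4/5, x = 1/2) combine into one argument.
Adjacent-term ratio: r(k) = (1/2) * (k+1/2) (k+2) / [(k-7/8) (k+1)] ; factor over Q: parameters, x = (1/2), and C = -4/5.


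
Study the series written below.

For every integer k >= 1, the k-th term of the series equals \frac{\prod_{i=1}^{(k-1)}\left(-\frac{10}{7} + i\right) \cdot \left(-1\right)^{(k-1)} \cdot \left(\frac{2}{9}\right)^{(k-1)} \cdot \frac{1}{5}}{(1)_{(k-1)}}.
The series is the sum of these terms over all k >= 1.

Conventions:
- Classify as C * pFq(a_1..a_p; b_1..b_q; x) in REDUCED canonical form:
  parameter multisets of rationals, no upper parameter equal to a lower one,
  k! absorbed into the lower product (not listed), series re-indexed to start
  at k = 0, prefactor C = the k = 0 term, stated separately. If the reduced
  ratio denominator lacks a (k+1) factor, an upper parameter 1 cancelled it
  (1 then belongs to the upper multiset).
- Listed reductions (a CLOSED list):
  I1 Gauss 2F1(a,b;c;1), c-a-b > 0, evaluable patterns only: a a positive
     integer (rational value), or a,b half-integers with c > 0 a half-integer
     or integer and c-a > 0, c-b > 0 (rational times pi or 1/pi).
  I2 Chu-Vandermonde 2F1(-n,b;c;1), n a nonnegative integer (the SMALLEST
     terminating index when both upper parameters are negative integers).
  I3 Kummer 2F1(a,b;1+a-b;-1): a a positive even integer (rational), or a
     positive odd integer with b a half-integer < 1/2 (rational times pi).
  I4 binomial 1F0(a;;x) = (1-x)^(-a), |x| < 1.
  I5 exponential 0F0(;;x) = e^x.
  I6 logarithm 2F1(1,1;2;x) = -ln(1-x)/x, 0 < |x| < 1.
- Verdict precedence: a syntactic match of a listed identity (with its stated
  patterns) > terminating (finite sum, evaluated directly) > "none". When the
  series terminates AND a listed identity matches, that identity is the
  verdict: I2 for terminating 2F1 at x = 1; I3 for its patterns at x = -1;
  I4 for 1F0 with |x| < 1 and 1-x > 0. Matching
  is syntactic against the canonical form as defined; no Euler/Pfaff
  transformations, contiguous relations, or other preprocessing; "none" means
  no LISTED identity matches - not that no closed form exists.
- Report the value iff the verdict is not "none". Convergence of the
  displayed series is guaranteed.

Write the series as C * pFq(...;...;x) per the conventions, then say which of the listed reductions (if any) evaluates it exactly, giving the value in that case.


Structural cue: t_0 = \frac{1}{5} here, and the (-1)^k factor (C = 1/5) folds into the argument's sign.
Ratio: r(k) = -\frac{2}{9} * (k-\frac{3}{7}) / [(k+1)] - rational in k, leading ratio -\frac{2}{9}; with t_0 = \frac{1}{5}, classification follows.

The series (x = -\frac{2}{9}) is 1F0: upper {-\frac{3}{7}}, lower {-}, prefactor \frac{1}{5}. Verdict at x = -\frac{2}{9}: binomial (I4) matches (the 1F0 binomial series: exponent 3/7, x = -\frac{2}{9}). Its exact value is \frac{1}{5} \cdot \left(\frac{11}{9}\right)^{\frac{3}{7}}.


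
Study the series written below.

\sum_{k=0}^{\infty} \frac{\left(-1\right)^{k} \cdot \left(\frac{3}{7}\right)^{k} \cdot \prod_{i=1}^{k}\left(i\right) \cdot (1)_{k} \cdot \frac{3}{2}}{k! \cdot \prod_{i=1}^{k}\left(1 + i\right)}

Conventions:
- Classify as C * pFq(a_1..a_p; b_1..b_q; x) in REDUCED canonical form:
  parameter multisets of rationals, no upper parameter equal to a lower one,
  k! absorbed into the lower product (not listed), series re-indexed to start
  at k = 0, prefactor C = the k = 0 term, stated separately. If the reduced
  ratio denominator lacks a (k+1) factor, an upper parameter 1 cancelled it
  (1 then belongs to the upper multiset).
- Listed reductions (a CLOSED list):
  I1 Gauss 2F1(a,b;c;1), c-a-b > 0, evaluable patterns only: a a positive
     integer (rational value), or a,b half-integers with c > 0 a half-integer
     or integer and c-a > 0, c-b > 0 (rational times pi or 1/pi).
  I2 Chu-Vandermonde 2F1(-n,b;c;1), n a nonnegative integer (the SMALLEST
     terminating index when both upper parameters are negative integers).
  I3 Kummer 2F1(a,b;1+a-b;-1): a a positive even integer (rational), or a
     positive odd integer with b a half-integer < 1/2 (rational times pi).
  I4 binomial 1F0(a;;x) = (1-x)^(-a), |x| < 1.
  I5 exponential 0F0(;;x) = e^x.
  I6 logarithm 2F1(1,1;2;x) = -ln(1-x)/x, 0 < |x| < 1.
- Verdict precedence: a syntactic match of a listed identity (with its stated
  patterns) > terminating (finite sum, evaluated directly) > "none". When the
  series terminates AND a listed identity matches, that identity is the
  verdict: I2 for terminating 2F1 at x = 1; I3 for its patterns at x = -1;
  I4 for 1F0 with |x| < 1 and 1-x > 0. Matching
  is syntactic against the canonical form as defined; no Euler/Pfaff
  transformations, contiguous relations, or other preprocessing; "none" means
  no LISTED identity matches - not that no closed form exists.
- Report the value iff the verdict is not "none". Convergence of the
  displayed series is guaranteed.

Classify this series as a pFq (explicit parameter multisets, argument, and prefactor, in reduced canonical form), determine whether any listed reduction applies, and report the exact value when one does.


The series (x = -\frac{3}{7}) is 2F1: upper {1, 1}, lower {2}, prefactor \frac{3}{2}. Verdict at x = -\frac{3}{7}: the I6 logarithm reduction matches (the logarithm: parameters (1,1;2), x = -\frac{3}{7}). Sum: \frac{7}{2} \cdot \ln\left(\frac{10}{7}\right).

First insight: t_0 = \frac{3}{2} here, and the (-1)^k factor (C = 3/2, x = -3/7) folds into the argument's sign.
Adjacent-term ratio: r(k) = -\frac{3}{7} * (k+1) (k+1) / [(k+2) (k+1)] - rational; roots negated = parameters, x = -\frac{3}{7}, C = \frac{3}{2}.


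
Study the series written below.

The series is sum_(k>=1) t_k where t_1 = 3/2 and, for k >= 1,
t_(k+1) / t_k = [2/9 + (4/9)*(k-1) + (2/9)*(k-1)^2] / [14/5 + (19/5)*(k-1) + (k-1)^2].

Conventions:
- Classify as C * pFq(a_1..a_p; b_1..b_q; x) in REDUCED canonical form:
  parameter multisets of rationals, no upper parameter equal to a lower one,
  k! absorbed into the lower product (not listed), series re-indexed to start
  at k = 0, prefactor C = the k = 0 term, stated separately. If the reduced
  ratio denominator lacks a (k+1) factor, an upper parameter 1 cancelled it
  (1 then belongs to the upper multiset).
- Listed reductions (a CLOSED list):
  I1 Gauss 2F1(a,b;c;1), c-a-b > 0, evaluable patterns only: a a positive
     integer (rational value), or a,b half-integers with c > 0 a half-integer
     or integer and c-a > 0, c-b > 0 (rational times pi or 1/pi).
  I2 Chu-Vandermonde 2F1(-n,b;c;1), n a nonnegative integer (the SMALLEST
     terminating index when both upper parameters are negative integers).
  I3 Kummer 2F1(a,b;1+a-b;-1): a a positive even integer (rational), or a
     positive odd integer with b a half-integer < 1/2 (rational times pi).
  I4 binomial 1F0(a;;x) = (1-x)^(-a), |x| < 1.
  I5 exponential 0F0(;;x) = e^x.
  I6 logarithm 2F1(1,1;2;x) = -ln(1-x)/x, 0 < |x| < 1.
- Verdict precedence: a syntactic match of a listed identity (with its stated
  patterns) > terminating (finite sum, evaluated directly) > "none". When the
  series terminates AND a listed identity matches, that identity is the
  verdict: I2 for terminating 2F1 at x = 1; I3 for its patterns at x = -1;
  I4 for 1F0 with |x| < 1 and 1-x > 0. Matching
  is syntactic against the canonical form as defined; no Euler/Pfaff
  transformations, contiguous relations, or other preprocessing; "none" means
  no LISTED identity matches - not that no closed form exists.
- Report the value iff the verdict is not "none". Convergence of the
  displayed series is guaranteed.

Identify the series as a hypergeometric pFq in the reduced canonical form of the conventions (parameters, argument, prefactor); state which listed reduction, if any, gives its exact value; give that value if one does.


Classification (C = 3/2): 2F1 with upper {1, 1}, lower {14/5}, argument x = 2/9. Verdict: no listed reduction: x = 2/9 and upper {1, 1} fail every I1-I6 pattern.

Key observation: from the first term 3/2: roots of the ratio polynomials (C = 3/2) are the negated parameters.
Term ratio: r(k) = (2/9) * (k+1) (k+1) / [(k+14/5) (k+1)] - poly over poly, x = (2/9) from leading terms; C = 3/2 at k = 0.


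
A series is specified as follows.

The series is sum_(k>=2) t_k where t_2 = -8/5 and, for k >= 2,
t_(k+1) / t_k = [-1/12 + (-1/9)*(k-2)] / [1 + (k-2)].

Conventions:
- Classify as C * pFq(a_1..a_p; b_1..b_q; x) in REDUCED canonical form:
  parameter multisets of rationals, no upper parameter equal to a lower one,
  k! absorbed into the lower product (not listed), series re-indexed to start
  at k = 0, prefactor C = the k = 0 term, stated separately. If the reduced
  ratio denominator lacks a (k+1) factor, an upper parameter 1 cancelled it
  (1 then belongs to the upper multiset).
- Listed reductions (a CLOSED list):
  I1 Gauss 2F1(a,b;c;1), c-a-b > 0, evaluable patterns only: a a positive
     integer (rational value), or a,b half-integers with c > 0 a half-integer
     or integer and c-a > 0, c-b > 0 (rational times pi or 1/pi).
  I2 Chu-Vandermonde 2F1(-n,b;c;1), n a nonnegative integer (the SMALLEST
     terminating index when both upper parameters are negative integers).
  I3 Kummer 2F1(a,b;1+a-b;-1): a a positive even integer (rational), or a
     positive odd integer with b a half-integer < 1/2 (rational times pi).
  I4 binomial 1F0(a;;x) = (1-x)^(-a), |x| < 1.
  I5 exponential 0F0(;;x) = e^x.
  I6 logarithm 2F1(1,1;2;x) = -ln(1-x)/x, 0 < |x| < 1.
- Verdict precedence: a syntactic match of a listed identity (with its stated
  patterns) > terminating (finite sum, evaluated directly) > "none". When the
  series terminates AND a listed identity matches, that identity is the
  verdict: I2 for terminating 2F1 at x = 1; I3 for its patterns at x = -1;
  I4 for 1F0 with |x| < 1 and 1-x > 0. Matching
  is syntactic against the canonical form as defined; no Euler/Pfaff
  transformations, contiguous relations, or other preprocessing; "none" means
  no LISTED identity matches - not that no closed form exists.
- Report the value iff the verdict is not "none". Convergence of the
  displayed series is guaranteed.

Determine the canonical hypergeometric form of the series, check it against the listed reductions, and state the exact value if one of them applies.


This is -8/5 * 1F0(3/4; -; -1/9) in reduced canonical form. Verdict: the I4 binomial reduction fires (the 1F0 binomial series: exponent -3/4, x = -1/9). Its exact value is (-8/5) * (10/9)^(-3/4).

First insight: from the first term -8/5: factor the ratio over Q (C = -8/5, x = -1/9): negated roots = parameters.
Term ratio: r(k) = (-1/9) * (k+3/4) / [(k+1)] - rational; roots negated = parameters, x = (-1/9), C = -8/5.


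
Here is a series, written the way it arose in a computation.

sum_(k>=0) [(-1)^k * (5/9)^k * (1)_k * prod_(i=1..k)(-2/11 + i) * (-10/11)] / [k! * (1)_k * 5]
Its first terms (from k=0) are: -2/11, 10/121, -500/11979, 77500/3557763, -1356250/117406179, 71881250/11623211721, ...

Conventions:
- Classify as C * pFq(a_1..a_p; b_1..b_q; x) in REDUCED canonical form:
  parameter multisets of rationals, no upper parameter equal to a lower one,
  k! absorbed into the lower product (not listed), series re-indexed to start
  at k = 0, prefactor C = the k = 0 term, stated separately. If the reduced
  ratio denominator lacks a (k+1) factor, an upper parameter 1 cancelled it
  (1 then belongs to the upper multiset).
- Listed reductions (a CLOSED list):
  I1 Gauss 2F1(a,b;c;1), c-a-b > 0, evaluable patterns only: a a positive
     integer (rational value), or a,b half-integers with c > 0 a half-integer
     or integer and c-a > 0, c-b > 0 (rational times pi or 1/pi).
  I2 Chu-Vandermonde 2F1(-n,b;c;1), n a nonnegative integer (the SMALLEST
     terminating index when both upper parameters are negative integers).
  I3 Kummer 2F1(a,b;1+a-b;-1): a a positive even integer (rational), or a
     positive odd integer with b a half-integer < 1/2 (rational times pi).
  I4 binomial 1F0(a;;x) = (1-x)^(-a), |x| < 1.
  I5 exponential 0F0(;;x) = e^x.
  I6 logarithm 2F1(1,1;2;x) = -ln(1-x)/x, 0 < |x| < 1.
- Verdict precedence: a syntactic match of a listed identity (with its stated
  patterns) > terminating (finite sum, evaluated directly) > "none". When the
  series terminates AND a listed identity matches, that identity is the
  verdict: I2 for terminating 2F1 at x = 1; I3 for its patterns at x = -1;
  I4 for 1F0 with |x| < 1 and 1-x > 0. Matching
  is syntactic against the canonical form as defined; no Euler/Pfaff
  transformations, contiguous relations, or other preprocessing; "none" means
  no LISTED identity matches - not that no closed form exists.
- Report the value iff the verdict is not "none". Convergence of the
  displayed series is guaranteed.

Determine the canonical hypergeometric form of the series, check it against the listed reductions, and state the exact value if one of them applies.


Classification (C = -2/11): 1F0 with upper {9/11}, lower {-}, argument x = -5/9. Verdict at x = -5/9: the I4 binomial reduction matches (the 1F0 binomial series: exponent -9/11, x = -5/9). Its exact value is (-2/11) * (14/9)^(-9/11).

Key observation: x = (-5/9) and the constant factors (C = -2/11) combine into one prefactor.
Term ratio: r(k) = (-5/9) * (k+9/11) / [(k+1)] ; factor over Q: parameters, x = (-5/9), and C = -2/11.
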